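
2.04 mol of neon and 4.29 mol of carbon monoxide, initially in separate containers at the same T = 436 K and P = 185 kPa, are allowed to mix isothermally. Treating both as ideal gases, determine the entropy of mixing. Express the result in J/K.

Mole fractions: x_A = 2.04/6.33 = 0.322, x_B = 0.678.
ΔS_mix = −R(n_A ln x_A + n_B ln x_B) = −8.314 × (2.04 ln 0.322 + 4.29 ln 0.678) = 33.1 J/K.

ΔS_mix = 33.1 J/K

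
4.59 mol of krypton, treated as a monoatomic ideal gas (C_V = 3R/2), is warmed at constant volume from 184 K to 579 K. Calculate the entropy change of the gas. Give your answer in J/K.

At constant volume, ΔS = nC_V ln(T₂/T₁) with C_V = 3R/2 = 12.47 J mol⁻¹ K⁻¹.
ΔS = 4.59 × 12.47 × ln(579/184) = 65.6 J/K.

ΔS = 65.6 J/K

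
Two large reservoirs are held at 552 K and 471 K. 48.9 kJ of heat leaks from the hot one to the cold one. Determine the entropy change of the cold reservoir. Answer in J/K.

The cold reservoir gains heat Q, so ΔS_cold = +Q/T_C = 48900/471 = 104 J/K.

ΔS_cold = 104 J/K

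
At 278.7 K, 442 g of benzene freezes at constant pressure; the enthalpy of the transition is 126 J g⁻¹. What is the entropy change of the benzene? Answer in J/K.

ΔS = -200 J/K

Heat released by the substance: Q = −mL = −442 × 126 = −55692 J.
At constant T, ΔS = Q_rev/T = −55692 / 278.7 = -200 J/K.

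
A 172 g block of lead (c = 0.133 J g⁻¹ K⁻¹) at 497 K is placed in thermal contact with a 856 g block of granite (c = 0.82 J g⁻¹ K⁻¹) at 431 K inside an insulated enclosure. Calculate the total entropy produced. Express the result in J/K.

ΔS_total = 0.235 J/K

Energy balance: T_f = (m₁c₁T₁ + m₂c₂T₂)/(m₁c₁ + m₂c₂) = 433.08 K.
ΔS₁ = m₁c₁ ln(T_f/T₁) = 22.876 × ln(433.08/497) = -3.149 J/K.
ΔS₂ = m₂c₂ ln(T_f/T₂) = 701.92 × ln(433.08/431) = 3.384 J/K.
ΔS_total = -3.149 + 3.384 = 0.235 J/K.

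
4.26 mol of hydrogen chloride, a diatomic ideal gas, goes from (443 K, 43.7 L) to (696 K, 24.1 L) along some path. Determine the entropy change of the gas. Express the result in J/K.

ΔS = 18.9 J/K

Entropy is a state function: ΔS = nC_V ln(T₂/T₁) + nR ln(V₂/V₁), with C_V = 5R/2 = 20.79 J mol⁻¹ K⁻¹ for a diatomic ideal gas.
ΔS = 4.26 × [20.79 × ln(696/443) + 8.314 × ln(24.1/43.7)] = 18.9 J/K.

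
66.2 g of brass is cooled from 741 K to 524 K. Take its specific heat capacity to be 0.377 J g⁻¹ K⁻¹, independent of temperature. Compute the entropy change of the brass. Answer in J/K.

ΔS = ∫dQ_rev/T = m c ln(T₂/T₁) = 66.2 × 0.377 × ln(524/741) = -8.65 J/K.

ΔS = -8.65 J/K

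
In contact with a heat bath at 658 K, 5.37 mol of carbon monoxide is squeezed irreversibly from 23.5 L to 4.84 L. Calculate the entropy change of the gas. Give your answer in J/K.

Entropy is a state function, so ΔS_gas depends only on the end states.
For an isothermal ideal gas ΔS_gas = nR ln(V₂/V₁) = 5.37 × 8.314 × ln(4.84/23.5) = -70.5 J/K.

ΔS_gas = -70.5 J/K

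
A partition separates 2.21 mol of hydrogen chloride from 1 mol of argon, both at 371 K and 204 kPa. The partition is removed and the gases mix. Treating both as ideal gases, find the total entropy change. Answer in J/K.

ΔS_mix = 16.6 J/K

Mole fractions: x_A = 2.21/3.21 = 0.688, x_B = 0.312.
ΔS_mix = −R(n_A ln x_A + n_B ln x_B) = −8.314 × (2.21 ln 0.688 + 1 ln 0.312) = 16.6 J/K.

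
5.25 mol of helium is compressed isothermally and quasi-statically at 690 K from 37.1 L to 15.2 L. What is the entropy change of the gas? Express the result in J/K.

For an isothermal ideal gas ΔS_gas = nR ln(V₂/V₁) = 5.25 × 8.314 × ln(15.2/37.1) = -38.9 J/K.

ΔS_gas = -38.9 J/K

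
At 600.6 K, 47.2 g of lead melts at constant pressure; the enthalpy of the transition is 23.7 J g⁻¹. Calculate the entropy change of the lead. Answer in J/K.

Heat absorbed by the substance: Q = mL = 47.2 × 23.7 = 1118.64 J.
At constant T, ΔS = Q_rev/T = 1118.64 / 600.6 = 1.86 J/K.

ΔS = 1.86 J/K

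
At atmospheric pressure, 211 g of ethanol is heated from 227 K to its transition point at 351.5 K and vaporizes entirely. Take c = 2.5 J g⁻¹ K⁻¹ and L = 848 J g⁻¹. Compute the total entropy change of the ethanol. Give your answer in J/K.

Warming step: ΔS₁ = m c ln(T_tr/T_i) = 211 × 2.5 × ln(351.5/227) = 230.7 J/K.
Phase change: ΔS₂ = +mL/T_tr = 211 × 848 / 351.5 = 509 J/K.
ΔS_total = (230.7) + (509) = 740 J/K.

ΔS = 740 J/K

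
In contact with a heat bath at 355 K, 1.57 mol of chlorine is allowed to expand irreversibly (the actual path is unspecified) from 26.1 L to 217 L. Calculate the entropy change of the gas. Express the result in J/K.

ΔS_gas = 27.6 J/K

Entropy is a state function, so ΔS_gas depends only on the end states.
For an isothermal ideal gas ΔS_gas = nR ln(V₂/V₁) = 1.57 × 8.314 × ln(217/26.1) = 27.6 J/K.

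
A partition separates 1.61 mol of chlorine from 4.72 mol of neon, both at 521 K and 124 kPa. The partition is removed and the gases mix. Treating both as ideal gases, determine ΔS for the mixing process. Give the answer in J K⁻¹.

Mole fractions: x_A = 1.61/6.33 = 0.254, x_B = 0.746.
ΔS_mix = −R(n_A ln x_A + n_B ln x_B) = −8.314 × (1.61 ln 0.254 + 4.72 ln 0.746) = 29.8 J/K.

ΔS_mix = 29.8 J/K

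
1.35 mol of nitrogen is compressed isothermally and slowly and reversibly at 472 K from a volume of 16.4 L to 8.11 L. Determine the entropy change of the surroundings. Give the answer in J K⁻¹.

ΔS_surr = 7.9 J/K

For an isothermal ideal gas ΔS_gas = nR ln(V₂/V₁) = 1.35 × 8.314 × ln(8.11/16.4) = -7.9 J/K.
The process is reversible, so ΔS_surr = −ΔS_gas = 7.9 J/K and ΔS_universe = 0.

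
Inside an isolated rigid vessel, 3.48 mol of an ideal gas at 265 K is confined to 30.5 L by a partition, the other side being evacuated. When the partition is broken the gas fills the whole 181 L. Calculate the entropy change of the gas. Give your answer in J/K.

ΔS_gas = 51.5 J/K

No heat is exchanged and no work is done, so the ideal-gas temperature stays constant.
Entropy is a state function; using a reversible isothermal path, ΔS_gas = nR ln(V₂/V₁) = 3.48 × 8.314 × ln(181/30.5) = 51.5 J/K.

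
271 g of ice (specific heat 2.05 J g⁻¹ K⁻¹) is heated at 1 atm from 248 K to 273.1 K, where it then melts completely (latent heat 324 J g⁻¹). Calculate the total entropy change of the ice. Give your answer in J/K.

ΔS = 375 J/K

Warming step: ΔS₁ = m c ln(T_tr/T_i) = 271 × 2.05 × ln(273.1/248) = 53.56 J/K.
Phase change: ΔS₂ = +mL/T_tr = 271 × 324 / 273.1 = 321.5 J/K.
ΔS_total = (53.56) + (321.5) = 375 J/K.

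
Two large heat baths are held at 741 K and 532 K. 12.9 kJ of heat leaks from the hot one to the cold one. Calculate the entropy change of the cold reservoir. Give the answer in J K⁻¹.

The cold reservoir gains heat Q, so ΔS_cold = +Q/T_C = 12900/532 = 24.2 J/K.

ΔS_cold = 24.2 J/K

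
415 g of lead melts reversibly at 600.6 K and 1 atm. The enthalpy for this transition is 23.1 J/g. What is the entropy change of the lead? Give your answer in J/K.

ΔS = 16 J/K

Heat absorbed by the substance: Q = mL = 415 × 23.1 = 9586.5 J.
At constant T, ΔS = Q_rev/T = 9586.5 / 600.6 = 16 J/K.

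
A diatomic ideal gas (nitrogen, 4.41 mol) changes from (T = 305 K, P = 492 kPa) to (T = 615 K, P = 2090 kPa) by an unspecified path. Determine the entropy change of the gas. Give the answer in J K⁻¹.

ΔS = nC_p ln(T₂/T₁) − nR ln(P₂/P₁), with C_p = 7R/2 = 29.1 J mol⁻¹ K⁻¹ for a diatomic ideal gas.
ΔS = 4.41 × [29.1 × ln(615/305) − 8.314 × ln(2090/492)] = 37 J/K.

ΔS = 37 J/K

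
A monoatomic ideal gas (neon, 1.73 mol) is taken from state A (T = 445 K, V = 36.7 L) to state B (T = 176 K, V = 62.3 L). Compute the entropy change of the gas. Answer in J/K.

Entropy is a state function: ΔS = nC_V ln(T₂/T₁) + nR ln(V₂/V₁), with C_V = 3R/2 = 12.47 J mol⁻¹ K⁻¹ for a monoatomic ideal gas.
ΔS = 1.73 × [12.47 × ln(176/445) + 8.314 × ln(62.3/36.7)] = -12.4 J/K.

ΔS = -12.4 J/K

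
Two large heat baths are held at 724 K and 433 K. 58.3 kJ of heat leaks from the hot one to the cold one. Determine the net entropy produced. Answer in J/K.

ΔS_total = 54.1 J/K

ΔS_hot = −Q/T_H = −58300/724 = -80.52 J/K and ΔS_cold = +Q/T_C = 58300/433 = 134.6 J/K.
ΔS_total = -80.52 + 134.6 = 54.1 J/K, positive as the second law requires.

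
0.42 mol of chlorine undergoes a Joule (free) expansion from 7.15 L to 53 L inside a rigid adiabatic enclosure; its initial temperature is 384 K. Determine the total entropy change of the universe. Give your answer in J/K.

ΔS_universe = 6.99 J/K

For an ideal gas in free expansion Q = 0 and W = 0, so T is unchanged.
Entropy is a state function; using a reversible isothermal path, ΔS_gas = nR ln(V₂/V₁) = 0.42 × 8.314 × ln(53/7.15) = 6.99 J/K.
The insulated surroundings exchange no heat, so ΔS_surr = 0 and ΔS_universe = ΔS_gas.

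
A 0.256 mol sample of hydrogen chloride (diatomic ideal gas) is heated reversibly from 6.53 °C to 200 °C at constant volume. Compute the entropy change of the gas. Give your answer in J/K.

In kelvin: T₁ = 279.68 K, T₂ = 473.15 K. At constant volume, ΔS = nC_V ln(T₂/T₁) with C_V = 5R/2 = 20.79 J mol⁻¹ K⁻¹.
ΔS = 0.256 × 20.79 × ln(473.15/279.68) = 2.8 J/K.

ΔS = 2.8 J/K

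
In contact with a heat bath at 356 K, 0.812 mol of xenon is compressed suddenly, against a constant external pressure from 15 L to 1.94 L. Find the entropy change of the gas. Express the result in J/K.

Entropy is a state function, so ΔS_gas depends only on the end states.
For an isothermal ideal gas ΔS_gas = nR ln(V₂/V₁) = 0.812 × 8.314 × ln(1.94/15) = -13.8 J/K.

ΔS_gas = -13.8 J/K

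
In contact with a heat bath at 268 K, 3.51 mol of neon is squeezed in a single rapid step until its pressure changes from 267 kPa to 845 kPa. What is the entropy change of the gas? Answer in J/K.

Entropy is a state function, so ΔS_gas depends only on the end states.
For an isothermal ideal gas ΔS_gas = nR ln(P₁/P₂) = 3.51 × 8.314 × ln(267/845) = -33.6 J/K.

ΔS_gas = -33.6 J/K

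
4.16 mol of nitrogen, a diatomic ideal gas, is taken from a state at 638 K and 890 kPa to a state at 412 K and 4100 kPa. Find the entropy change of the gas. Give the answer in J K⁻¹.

ΔS = -106 J/K

ΔS = nC_p ln(T₂/T₁) − nR ln(P₂/P₁), with C_p = 7R/2 = 29.1 J mol⁻¹ K⁻¹ for a diatomic ideal gas.
ΔS = 4.16 × [29.1 × ln(412/638) − 8.314 × ln(4100/890)] = -106 J/K.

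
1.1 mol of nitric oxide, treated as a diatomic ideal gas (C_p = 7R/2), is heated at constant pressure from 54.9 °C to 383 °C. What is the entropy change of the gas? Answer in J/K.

In kelvin: T₁ = 328.05 K, T₂ = 656.15 K. At constant pressure, ΔS = nC_p ln(T₂/T₁) with C_p = 7R/2 = 29.1 J mol⁻¹ K⁻¹.
ΔS = 1.1 × 29.1 × ln(656.15/328.05) = 22.2 J/K.

ΔS = 22.2 J/K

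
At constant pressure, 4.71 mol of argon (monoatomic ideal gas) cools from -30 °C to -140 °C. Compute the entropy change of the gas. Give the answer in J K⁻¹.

In kelvin: T₁ = 243.15 K, T₂ = 133.15 K. At constant pressure, ΔS = nC_p ln(T₂/T₁) with C_p = 5R/2 = 20.79 J mol⁻¹ K⁻¹.
ΔS = 4.71 × 20.79 × ln(133.15/243.15) = -59 J/K.

ΔS = -59 J/K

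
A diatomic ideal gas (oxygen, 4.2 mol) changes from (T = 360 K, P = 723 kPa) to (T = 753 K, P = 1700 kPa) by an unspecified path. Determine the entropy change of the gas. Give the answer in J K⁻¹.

ΔS = 60.3 J/K

ΔS = nC_p ln(T₂/T₁) − nR ln(P₂/P₁), with C_p = 7R/2 = 29.1 J mol⁻¹ K⁻¹ for a diatomic ideal gas.
ΔS = 4.2 × [29.1 × ln(753/360) − 8.314 × ln(1700/723)] = 60.3 J/K.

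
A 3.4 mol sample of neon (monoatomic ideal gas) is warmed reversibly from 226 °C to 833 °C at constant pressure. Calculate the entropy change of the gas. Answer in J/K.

In kelvin: T₁ = 499.15 K, T₂ = 1106.15 K. At constant pressure, ΔS = nC_p ln(T₂/T₁) with C_p = 5R/2 = 20.79 J mol⁻¹ K⁻¹.
ΔS = 3.4 × 20.79 × ln(1106.15/499.15) = 56.2 J/K.

ΔS = 56.2 J/K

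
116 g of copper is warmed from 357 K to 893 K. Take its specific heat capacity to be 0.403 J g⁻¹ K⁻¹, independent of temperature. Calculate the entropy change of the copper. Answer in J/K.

ΔS = 42.9 J/K

ΔS = ∫dQ_rev/T = m c ln(T₂/T₁) = 116 × 0.403 × ln(893/357) = 42.9 J/K.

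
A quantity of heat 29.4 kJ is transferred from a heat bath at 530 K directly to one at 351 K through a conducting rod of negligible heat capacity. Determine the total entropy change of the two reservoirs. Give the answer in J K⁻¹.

ΔS_hot = −Q/T_H = −29400/530 = -55.47 J/K and ΔS_cold = +Q/T_C = 29400/351 = 83.76 J/K.
ΔS_total = -55.47 + 83.76 = 28.3 J/K, positive as the second law requires.

ΔS_total = 28.3 J/K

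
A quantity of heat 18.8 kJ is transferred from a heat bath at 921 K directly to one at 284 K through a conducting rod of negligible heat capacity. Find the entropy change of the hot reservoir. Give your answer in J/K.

The hot reservoir loses heat Q, so ΔS_hot = −Q/T_H = −18800/921 = -20.4 J/K.

ΔS_hot = -20.4 J/K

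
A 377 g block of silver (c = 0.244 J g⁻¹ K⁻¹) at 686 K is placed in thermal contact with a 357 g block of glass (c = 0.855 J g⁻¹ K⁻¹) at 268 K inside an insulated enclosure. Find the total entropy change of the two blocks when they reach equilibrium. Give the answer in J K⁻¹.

ΔS_total = 36 J/K

Energy balance: T_f = (m₁c₁T₁ + m₂c₂T₂)/(m₁c₁ + m₂c₂) = 364.8 K.
ΔS₁ = m₁c₁ ln(T_f/T₁) = 91.988 × ln(364.8/686) = -58.09 J/K.
ΔS₂ = m₂c₂ ln(T_f/T₂) = 305.235 × ln(364.8/268) = 94.12 J/K.
ΔS_total = -58.09 + 94.12 = 36 J/K.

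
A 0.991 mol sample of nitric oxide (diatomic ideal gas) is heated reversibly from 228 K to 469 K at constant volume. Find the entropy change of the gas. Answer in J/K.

ΔS = 14.9 J/K

At constant volume, ΔS = nC_V ln(T₂/T₁) with C_V = 5R/2 = 20.79 J mol⁻¹ K⁻¹.
ΔS = 0.991 × 20.79 × ln(469/228) = 14.9 J/K.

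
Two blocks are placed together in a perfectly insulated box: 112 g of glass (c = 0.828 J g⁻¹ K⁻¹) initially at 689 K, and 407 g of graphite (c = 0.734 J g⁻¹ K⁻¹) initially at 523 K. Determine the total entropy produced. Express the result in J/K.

Energy balance: T_f = (m₁c₁T₁ + m₂c₂T₂)/(m₁c₁ + m₂c₂) = 562.32 K.
ΔS₁ = m₁c₁ ln(T_f/T₁) = 92.736 × ln(562.32/689) = -18.84 J/K.
ΔS₂ = m₂c₂ ln(T_f/T₂) = 298.738 × ln(562.32/523) = 21.66 J/K.
ΔS_total = -18.84 + 21.66 = 2.82 J/K.

ΔS_total = 2.82 J/K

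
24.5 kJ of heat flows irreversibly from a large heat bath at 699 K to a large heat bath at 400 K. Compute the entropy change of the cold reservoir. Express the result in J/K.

The cold reservoir gains heat Q, so ΔS_cold = +Q/T_C = 24500/400 = 61.2 J/K.

ΔS_cold = 61.2 J/K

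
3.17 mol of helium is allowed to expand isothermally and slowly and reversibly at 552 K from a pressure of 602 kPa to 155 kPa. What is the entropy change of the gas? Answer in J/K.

For an isothermal ideal gas ΔS_gas = nR ln(P₁/P₂) = 3.17 × 8.314 × ln(602/155) = 35.8 J/K.

ΔS_gas = 35.8 J/K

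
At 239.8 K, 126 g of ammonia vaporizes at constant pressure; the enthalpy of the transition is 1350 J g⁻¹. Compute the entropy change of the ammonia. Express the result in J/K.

Heat absorbed by the substance: Q = mL = 126 × 1350 = 170100 J.
At constant T, ΔS = Q_rev/T = 170100 / 239.8 = 709 J/K.

ΔS = 709 J/K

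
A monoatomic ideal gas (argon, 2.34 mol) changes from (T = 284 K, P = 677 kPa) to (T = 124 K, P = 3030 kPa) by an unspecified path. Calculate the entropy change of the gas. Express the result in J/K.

ΔS = -69.5 J/K

ΔS = nC_p ln(T₂/T₁) − nR ln(P₂/P₁), with C_p = 5R/2 = 20.79 J mol⁻¹ K⁻¹ for a monoatomic ideal gas.
ΔS = 2.34 × [20.79 × ln(124/284) − 8.314 × ln(3030/677)] = -69.5 J/K.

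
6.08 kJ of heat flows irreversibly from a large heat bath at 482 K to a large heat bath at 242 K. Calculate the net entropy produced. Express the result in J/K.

ΔS_total = 12.5 J/K

ΔS_hot = −Q/T_H = −6080/482 = -12.61 J/K and ΔS_cold = +Q/T_C = 6080/242 = 25.12 J/K.
ΔS_total = -12.61 + 25.12 = 12.5 J/K, positive as the second law requires.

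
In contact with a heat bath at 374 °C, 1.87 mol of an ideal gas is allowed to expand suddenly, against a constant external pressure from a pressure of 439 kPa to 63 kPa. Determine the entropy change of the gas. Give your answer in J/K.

ΔS_gas = 30.2 J/K

Entropy is a state function, so ΔS_gas depends only on the end states.
For an isothermal ideal gas ΔS_gas = nR ln(P₁/P₂) = 1.87 × 8.314 × ln(439/63) = 30.2 J/K.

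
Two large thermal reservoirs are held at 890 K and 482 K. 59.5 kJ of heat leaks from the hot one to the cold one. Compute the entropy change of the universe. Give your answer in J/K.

ΔS_total = 56.6 J/K

ΔS_hot = −Q/T_H = −59500/890 = -66.85 J/K and ΔS_cold = +Q/T_C = 59500/482 = 123.4 J/K.
ΔS_total = -66.85 + 123.4 = 56.6 J/K, positive as the second law requires.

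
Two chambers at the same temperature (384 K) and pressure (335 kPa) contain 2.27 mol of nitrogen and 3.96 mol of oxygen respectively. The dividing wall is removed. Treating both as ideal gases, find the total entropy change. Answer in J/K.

Mole fractions: x_A = 2.27/6.23 = 0.364, x_B = 0.636.
ΔS_mix = −R(n_A ln x_A + n_B ln x_B) = −8.314 × (2.27 ln 0.364 + 3.96 ln 0.636) = 34 J/K.

ΔS_mix = 34 J/K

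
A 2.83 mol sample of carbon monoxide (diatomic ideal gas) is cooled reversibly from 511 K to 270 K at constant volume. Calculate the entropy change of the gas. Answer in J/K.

ΔS = -37.5 J/K

At constant volume, ΔS = nC_V ln(T₂/T₁) with C_V = 5R/2 = 20.79 J mol⁻¹ K⁻¹.
ΔS = 2.83 × 20.79 × ln(270/511) = -37.5 J/K.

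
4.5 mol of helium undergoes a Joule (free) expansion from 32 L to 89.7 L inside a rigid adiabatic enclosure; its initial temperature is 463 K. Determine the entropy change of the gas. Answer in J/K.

No heat is exchanged and no work is done, so the ideal-gas temperature stays constant.
Entropy is a state function; using a reversible isothermal path, ΔS_gas = nR ln(V₂/V₁) = 4.5 × 8.314 × ln(89.7/32) = 38.6 J/K.

ΔS_gas = 38.6 J/K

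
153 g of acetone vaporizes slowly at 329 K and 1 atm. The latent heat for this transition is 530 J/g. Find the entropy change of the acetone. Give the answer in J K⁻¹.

ΔS = 246 J/K

Heat absorbed by the substance: Q = mL = 153 × 530 = 81090 J.
At constant T, ΔS = Q_rev/T = 81090 / 329 = 246 J/K.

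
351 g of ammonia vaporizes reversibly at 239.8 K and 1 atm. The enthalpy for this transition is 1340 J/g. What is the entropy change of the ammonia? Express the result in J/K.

Heat absorbed by the substance: Q = mL = 351 × 1340 = 470340 J.
At constant T, ΔS = Q_rev/T = 470340 / 239.8 = 1960 J/K.

ΔS = 1960 J/K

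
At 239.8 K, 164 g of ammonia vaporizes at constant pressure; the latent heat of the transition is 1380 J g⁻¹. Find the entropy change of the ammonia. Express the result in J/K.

Heat absorbed by the substance: Q = mL = 164 × 1380 = 226320 J.
At constant T, ΔS = Q_rev/T = 226320 / 239.8 = 944 J/K.

ΔS = 944 J/K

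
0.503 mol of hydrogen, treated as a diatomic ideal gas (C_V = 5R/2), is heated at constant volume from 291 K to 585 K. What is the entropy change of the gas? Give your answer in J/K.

ΔS = 7.3 J/K

At constant volume, ΔS = nC_V ln(T₂/T₁) with C_V = 5R/2 = 20.79 J mol⁻¹ K⁻¹.
ΔS = 0.503 × 20.79 × ln(585/291) = 7.3 J/K.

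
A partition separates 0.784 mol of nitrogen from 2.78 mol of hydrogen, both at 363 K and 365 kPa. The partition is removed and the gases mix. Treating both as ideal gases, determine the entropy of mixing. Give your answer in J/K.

ΔS_mix = 15.6 J/K

Mole fractions: x_A = 0.784/3.56 = 0.22, x_B = 0.78.
ΔS_mix = −R(n_A ln x_A + n_B ln x_B) = −8.314 × (0.784 ln 0.22 + 2.78 ln 0.78) = 15.6 J/K.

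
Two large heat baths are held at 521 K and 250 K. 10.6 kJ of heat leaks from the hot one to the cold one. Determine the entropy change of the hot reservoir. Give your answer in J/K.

The hot reservoir loses heat Q, so ΔS_hot = −Q/T_H = −10600/521 = -20.3 J/K.

ΔS_hot = -20.3 J/K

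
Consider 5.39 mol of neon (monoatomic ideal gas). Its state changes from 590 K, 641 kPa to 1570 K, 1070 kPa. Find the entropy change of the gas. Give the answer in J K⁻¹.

ΔS = 86.7 J/K

ΔS = nC_p ln(T₂/T₁) − nR ln(P₂/P₁), with C_p = 5R/2 = 20.79 J mol⁻¹ K⁻¹ for a monoatomic ideal gas.
ΔS = 5.39 × [20.79 × ln(1570/590) − 8.314 × ln(1070/641)] = 86.7 J/K.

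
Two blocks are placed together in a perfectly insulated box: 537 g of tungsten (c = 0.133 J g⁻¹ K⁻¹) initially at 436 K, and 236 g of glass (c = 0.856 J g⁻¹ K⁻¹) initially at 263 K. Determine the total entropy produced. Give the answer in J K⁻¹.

ΔS_total = 7.25 J/K

Energy balance: T_f = (m₁c₁T₁ + m₂c₂T₂)/(m₁c₁ + m₂c₂) = 308.19 K.
ΔS₁ = m₁c₁ ln(T_f/T₁) = 71.421 × ln(308.19/436) = -24.78 J/K.
ΔS₂ = m₂c₂ ln(T_f/T₂) = 202.016 × ln(308.19/263) = 32.03 J/K.
ΔS_total = -24.78 + 32.03 = 7.25 J/K.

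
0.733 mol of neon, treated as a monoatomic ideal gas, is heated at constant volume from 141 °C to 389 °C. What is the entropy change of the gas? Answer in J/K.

In kelvin: T₁ = 414.15 K, T₂ = 662.15 K. At constant volume, ΔS = nC_V ln(T₂/T₁) with C_V = 3R/2 = 12.47 J mol⁻¹ K⁻¹.
ΔS = 0.733 × 12.47 × ln(662.15/414.15) = 4.29 J/K.

ΔS = 4.29 J/K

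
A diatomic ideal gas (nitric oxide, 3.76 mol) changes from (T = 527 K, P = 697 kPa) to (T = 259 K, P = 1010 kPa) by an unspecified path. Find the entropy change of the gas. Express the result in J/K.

ΔS = nC_p ln(T₂/T₁) − nR ln(P₂/P₁), with C_p = 7R/2 = 29.1 J mol⁻¹ K⁻¹ for a diatomic ideal gas.
ΔS = 3.76 × [29.1 × ln(259/527) − 8.314 × ln(1010/697)] = -89.3 J/K.

ΔS = -89.3 J/K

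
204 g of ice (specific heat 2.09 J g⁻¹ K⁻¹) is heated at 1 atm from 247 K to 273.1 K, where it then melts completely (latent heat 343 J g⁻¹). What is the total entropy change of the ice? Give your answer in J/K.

Warming step: ΔS₁ = m c ln(T_tr/T_i) = 204 × 2.09 × ln(273.1/247) = 42.83 J/K.
Phase change: ΔS₂ = +mL/T_tr = 204 × 343 / 273.1 = 256.2 J/K.
ΔS_total = (42.83) + (256.2) = 299 J/K.

ΔS = 299 J/K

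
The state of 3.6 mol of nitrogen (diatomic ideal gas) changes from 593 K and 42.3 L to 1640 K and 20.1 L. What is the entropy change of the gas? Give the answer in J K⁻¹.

Entropy is a state function: ΔS = nC_V ln(T₂/T₁) + nR ln(V₂/V₁), with C_V = 5R/2 = 20.79 J mol⁻¹ K⁻¹ for a diatomic ideal gas.
ΔS = 3.6 × [20.79 × ln(1640/593) + 8.314 × ln(20.1/42.3)] = 53.8 J/K.

ΔS = 53.8 J/K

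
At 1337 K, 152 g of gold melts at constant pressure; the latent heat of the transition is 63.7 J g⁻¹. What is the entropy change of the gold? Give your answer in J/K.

ΔS = 7.24 J/K

Heat absorbed by the substance: Q = mL = 152 × 63.7 = 9682.4 J.
At constant T, ΔS = Q_rev/T = 9682.4 / 1337 = 7.24 J/K.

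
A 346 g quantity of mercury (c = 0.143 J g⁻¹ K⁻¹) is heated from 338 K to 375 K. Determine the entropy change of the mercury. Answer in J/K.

ΔS = 5.14 J/K

ΔS = ∫dQ_rev/T = m c ln(T₂/T₁) = 346 × 0.143 × ln(375/338) = 5.14 J/K.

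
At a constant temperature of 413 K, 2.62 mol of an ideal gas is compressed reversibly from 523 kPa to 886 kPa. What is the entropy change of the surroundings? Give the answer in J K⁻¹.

For an isothermal ideal gas ΔS_gas = nR ln(P₁/P₂) = 2.62 × 8.314 × ln(523/886) = -11.5 J/K.
The process is reversible, so ΔS_surr = −ΔS_gas = 11.5 J/K and ΔS_universe = 0.

ΔS_surr = 11.5 J/K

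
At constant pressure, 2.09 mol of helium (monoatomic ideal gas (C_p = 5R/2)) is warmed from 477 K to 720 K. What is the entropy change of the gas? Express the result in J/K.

ΔS = 17.9 J/K

At constant pressure, ΔS = nC_p ln(T₂/T₁) with C_p = 5R/2 = 20.79 J mol⁻¹ K⁻¹.
ΔS = 2.09 × 20.79 × ln(720/477) = 17.9 J/K.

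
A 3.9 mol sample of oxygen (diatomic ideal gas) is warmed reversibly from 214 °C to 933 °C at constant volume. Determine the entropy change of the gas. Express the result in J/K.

ΔS = 73.5 J/K

In kelvin: T₁ = 487.15 K, T₂ = 1206.15 K. At constant volume, ΔS = nC_V ln(T₂/T₁) with C_V = 5R/2 = 20.79 J mol⁻¹ K⁻¹.
ΔS = 3.9 × 20.79 × ln(1206.15/487.15) = 73.5 J/K.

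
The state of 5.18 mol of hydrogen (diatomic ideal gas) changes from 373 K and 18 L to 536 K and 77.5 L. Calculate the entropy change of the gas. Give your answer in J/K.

ΔS = 102 J/K

Entropy is a state function: ΔS = nC_V ln(T₂/T₁) + nR ln(V₂/V₁), with C_V = 5R/2 = 20.79 J mol⁻¹ K⁻¹ for a diatomic ideal gas.
ΔS = 5.18 × [20.79 × ln(536/373) + 8.314 × ln(77.5/18)] = 102 J/K.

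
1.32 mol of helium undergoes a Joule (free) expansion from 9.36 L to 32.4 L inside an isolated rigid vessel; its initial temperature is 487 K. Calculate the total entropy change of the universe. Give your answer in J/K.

ΔS_universe = 13.6 J/K

For an ideal gas in free expansion Q = 0 and W = 0, so T is unchanged.
Entropy is a state function; using a reversible isothermal path, ΔS_gas = nR ln(V₂/V₁) = 1.32 × 8.314 × ln(32.4/9.36) = 13.6 J/K.
The insulated surroundings exchange no heat, so ΔS_surr = 0 and ΔS_universe = ΔS_gas.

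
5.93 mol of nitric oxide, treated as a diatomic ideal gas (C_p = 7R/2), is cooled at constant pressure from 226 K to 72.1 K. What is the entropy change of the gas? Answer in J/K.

At constant pressure, ΔS = nC_p ln(T₂/T₁) with C_p = 7R/2 = 29.1 J mol⁻¹ K⁻¹.
ΔS = 5.93 × 29.1 × ln(72.1/226) = -197 J/K.

ΔS = -197 J/K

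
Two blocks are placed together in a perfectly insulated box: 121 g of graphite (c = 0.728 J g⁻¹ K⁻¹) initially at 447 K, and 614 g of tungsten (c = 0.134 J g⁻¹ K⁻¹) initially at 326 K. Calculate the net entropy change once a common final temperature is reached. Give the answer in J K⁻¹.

Energy balance: T_f = (m₁c₁T₁ + m₂c₂T₂)/(m₁c₁ + m₂c₂) = 388.56 K.
ΔS₁ = m₁c₁ ln(T_f/T₁) = 88.088 × ln(388.56/447) = -12.34 J/K.
ΔS₂ = m₂c₂ ln(T_f/T₂) = 82.276 × ln(388.56/326) = 14.44 J/K.
ΔS_total = -12.34 + 14.44 = 2.1 J/K.

ΔS_total = 2.1 J/K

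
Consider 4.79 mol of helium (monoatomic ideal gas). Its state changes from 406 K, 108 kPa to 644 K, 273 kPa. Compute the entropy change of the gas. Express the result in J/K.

ΔS = 9 J/K

ΔS = nC_p ln(T₂/T₁) − nR ln(P₂/P₁), with C_p = 5R/2 = 20.79 J mol⁻¹ K⁻¹ for a monoatomic ideal gas.
ΔS = 4.79 × [20.79 × ln(644/406) − 8.314 × ln(273/108)] = 9 J/K.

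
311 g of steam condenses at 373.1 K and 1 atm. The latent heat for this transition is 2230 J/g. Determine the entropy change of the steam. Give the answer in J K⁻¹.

ΔS = -1860 J/K

Heat released by the substance: Q = −mL = −311 × 2230 = −693530 J.
At constant T, ΔS = Q_rev/T = −693530 / 373.1 = -1860 J/K.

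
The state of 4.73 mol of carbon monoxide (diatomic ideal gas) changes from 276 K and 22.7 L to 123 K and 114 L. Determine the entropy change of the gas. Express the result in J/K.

ΔS = -16 J/K

Entropy is a state function: ΔS = nC_V ln(T₂/T₁) + nR ln(V₂/V₁), with C_V = 5R/2 = 20.79 J mol⁻¹ K⁻¹ for a diatomic ideal gas.
ΔS = 4.73 × [20.79 × ln(123/276) + 8.314 × ln(114/22.7)] = -16 J/K.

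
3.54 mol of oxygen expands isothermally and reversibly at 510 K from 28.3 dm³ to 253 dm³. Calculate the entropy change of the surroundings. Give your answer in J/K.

ΔS_surr = -64.5 J/K

For an isothermal ideal gas ΔS_gas = nR ln(V₂/V₁) = 3.54 × 8.314 × ln(253/28.3) = 64.5 J/K.
The process is reversible, so ΔS_surr = −ΔS_gas = -64.5 J/K and ΔS_universe = 0.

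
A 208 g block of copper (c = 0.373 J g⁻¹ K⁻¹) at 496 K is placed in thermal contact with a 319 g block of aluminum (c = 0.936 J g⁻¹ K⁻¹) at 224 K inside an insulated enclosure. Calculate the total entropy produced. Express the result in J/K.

ΔS_total = 22.4 J/K

Energy balance: T_f = (m₁c₁T₁ + m₂c₂T₂)/(m₁c₁ + m₂c₂) = 280.1 K.
ΔS₁ = m₁c₁ ln(T_f/T₁) = 77.584 × ln(280.1/496) = -44.33 J/K.
ΔS₂ = m₂c₂ ln(T_f/T₂) = 298.584 × ln(280.1/224) = 66.73 J/K.
ΔS_total = -44.33 + 66.73 = 22.4 J/K.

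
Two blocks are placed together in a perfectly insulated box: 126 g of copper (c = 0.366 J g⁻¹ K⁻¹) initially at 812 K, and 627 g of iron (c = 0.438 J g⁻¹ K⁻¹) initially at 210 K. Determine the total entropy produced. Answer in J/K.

Energy balance: T_f = (m₁c₁T₁ + m₂c₂T₂)/(m₁c₁ + m₂c₂) = 296.56 K.
ΔS₁ = m₁c₁ ln(T_f/T₁) = 46.116 × ln(296.56/812) = -46.45 J/K.
ΔS₂ = m₂c₂ ln(T_f/T₂) = 274.626 × ln(296.56/210) = 94.78 J/K.
ΔS_total = -46.45 + 94.78 = 48.3 J/K.

ΔS_total = 48.3 J/K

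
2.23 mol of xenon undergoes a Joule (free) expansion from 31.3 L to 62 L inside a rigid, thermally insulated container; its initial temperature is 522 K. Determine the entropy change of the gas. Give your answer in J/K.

ΔS_gas = 12.7 J/K

No heat is exchanged and no work is done, so the ideal-gas temperature stays constant.
Entropy is a state function; using a reversible isothermal path, ΔS_gas = nR ln(V₂/V₁) = 2.23 × 8.314 × ln(62/31.3) = 12.7 J/K.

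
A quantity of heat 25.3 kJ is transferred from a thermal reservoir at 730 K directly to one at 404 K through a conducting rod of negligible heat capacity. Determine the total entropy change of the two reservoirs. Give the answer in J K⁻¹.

ΔS_total = 28 J/K

ΔS_hot = −Q/T_H = −25300/730 = -34.66 J/K and ΔS_cold = +Q/T_C = 25300/404 = 62.62 J/K.
ΔS_total = -34.66 + 62.62 = 28 J/K, positive as the second law requires.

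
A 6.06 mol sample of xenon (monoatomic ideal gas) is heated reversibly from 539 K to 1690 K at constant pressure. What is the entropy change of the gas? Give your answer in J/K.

At constant pressure, ΔS = nC_p ln(T₂/T₁) with C_p = 5R/2 = 20.79 J mol⁻¹ K⁻¹.
ΔS = 6.06 × 20.79 × ln(1690/539) = 144 J/K.

ΔS = 144 J/K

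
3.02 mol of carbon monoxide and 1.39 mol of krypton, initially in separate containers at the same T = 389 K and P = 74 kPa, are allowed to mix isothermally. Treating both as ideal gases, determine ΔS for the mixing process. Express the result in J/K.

ΔS_mix = 22.8 J/K

Mole fractions: x_A = 3.02/4.41 = 0.685, x_B = 0.315.
ΔS_mix = −R(n_A ln x_A + n_B ln x_B) = −8.314 × (3.02 ln 0.685 + 1.39 ln 0.315) = 22.8 J/K.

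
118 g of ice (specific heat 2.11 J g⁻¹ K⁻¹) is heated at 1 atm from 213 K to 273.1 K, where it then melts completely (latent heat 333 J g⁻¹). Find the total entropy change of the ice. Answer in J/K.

ΔS = 206 J/K

Warming step: ΔS₁ = m c ln(T_tr/T_i) = 118 × 2.11 × ln(273.1/213) = 61.88 J/K.
Phase change: ΔS₂ = +mL/T_tr = 118 × 333 / 273.1 = 143.9 J/K.
ΔS_total = (61.88) + (143.9) = 206 J/K.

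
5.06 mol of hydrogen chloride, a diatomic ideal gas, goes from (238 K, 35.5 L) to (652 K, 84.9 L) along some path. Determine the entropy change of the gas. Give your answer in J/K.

Entropy is a state function: ΔS = nC_V ln(T₂/T₁) + nR ln(V₂/V₁), with C_V = 5R/2 = 20.79 J mol⁻¹ K⁻¹ for a diatomic ideal gas.
ΔS = 5.06 × [20.79 × ln(652/238) + 8.314 × ln(84.9/35.5)] = 143 J/K.

ΔS = 143 J/K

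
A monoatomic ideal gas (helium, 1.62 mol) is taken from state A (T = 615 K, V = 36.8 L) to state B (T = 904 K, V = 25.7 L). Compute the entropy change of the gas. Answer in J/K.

ΔS = 2.95 J/K

Entropy is a state function: ΔS = nC_V ln(T₂/T₁) + nR ln(V₂/V₁), with C_V = 3R/2 = 12.47 J mol⁻¹ K⁻¹ for a monoatomic ideal gas.
ΔS = 1.62 × [12.47 × ln(904/615) + 8.314 × ln(25.7/36.8)] = 2.95 J/K.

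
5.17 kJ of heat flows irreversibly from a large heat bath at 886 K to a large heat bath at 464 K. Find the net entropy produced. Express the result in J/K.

ΔS_total = 5.31 J/K

ΔS_hot = −Q/T_H = −5170/886 = -5.835 J/K and ΔS_cold = +Q/T_C = 5170/464 = 11.14 J/K.
ΔS_total = -5.835 + 11.14 = 5.31 J/K, positive as the second law requires.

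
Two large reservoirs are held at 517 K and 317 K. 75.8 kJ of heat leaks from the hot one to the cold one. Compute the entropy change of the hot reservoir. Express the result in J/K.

ΔS_hot = -147 J/K

The hot reservoir loses heat Q, so ΔS_hot = −Q/T_H = −75800/517 = -147 J/K.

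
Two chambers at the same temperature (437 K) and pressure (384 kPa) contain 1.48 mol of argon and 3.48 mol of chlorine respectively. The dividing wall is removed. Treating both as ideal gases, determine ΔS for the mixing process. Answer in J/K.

ΔS_mix = 25.1 J/K

Mole fractions: x_A = 1.48/4.96 = 0.298, x_B = 0.702.
ΔS_mix = −R(n_A ln x_A + n_B ln x_B) = −8.314 × (1.48 ln 0.298 + 3.48 ln 0.702) = 25.1 J/K.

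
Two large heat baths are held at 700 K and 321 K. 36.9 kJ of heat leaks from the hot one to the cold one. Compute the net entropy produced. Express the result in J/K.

ΔS_total = 62.2 J/K

ΔS_hot = −Q/T_H = −36900/700 = -52.714 J/K and ΔS_cold = +Q/T_C = 36900/321 = 114.95 J/K.
ΔS_total = -52.714 + 114.95 = 62.2 J/K, positive as the second law requires.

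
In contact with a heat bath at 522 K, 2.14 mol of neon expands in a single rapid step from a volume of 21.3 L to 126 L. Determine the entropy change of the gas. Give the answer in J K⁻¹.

Entropy is a state function, so ΔS_gas depends only on the end states.
For an isothermal ideal gas ΔS_gas = nR ln(V₂/V₁) = 2.14 × 8.314 × ln(126/21.3) = 31.6 J/K.

ΔS_gas = 31.6 J/K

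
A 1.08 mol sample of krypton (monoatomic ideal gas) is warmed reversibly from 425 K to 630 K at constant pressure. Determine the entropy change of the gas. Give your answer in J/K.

ΔS = 8.84 J/K

At constant pressure, ΔS = nC_p ln(T₂/T₁) with C_p = 5R/2 = 20.79 J mol⁻¹ K⁻¹.
ΔS = 1.08 × 20.79 × ln(630/425) = 8.84 J/K.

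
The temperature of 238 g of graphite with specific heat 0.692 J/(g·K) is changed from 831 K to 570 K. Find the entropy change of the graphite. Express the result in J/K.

ΔS = ∫dQ_rev/T = m c ln(T₂/T₁) = 238 × 0.692 × ln(570/831) = -62.1 J/K.

ΔS = -62.1 J/K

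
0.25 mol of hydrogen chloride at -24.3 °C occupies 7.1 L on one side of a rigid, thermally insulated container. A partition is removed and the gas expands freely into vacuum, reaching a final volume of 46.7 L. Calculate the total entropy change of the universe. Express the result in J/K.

For an ideal gas in free expansion Q = 0 and W = 0, so T is unchanged.
Entropy is a state function; using a reversible isothermal path, ΔS_gas = nR ln(V₂/V₁) = 0.25 × 8.314 × ln(46.7/7.1) = 3.92 J/K.
The insulated surroundings exchange no heat, so ΔS_surr = 0 and ΔS_universe = ΔS_gas.

ΔS_universe = 3.92 J/K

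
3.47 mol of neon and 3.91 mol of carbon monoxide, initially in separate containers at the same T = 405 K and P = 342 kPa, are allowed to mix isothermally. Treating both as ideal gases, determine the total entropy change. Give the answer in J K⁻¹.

ΔS_mix = 42.4 J/K

Mole fractions: x_A = 3.47/7.38 = 0.47, x_B = 0.53.
ΔS_mix = −R(n_A ln x_A + n_B ln x_B) = −8.314 × (3.47 ln 0.47 + 3.91 ln 0.53) = 42.4 J/K.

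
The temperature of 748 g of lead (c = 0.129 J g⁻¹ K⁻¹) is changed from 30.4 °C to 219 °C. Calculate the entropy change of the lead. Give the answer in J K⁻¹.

In kelvin: T₁ = 303.55 K, T₂ = 492.15 K. ΔS = ∫dQ_rev/T = m c ln(T₂/T₁) = 748 × 0.129 × ln(492.15/303.55) = 46.6 J/K.

ΔS = 46.6 J/K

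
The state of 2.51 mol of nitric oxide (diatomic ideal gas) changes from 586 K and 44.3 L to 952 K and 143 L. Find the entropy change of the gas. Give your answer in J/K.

Entropy is a state function: ΔS = nC_V ln(T₂/T₁) + nR ln(V₂/V₁), with C_V = 5R/2 = 20.79 J mol⁻¹ K⁻¹ for a diatomic ideal gas.
ΔS = 2.51 × [20.79 × ln(952/586) + 8.314 × ln(143/44.3)] = 49.8 J/K.

ΔS = 49.8 J/K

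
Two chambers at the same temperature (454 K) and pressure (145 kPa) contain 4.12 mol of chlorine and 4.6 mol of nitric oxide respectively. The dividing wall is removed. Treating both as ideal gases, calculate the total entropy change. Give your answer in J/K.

ΔS_mix = 50.1 J/K

Mole fractions: x_A = 4.12/8.72 = 0.472, x_B = 0.528.
ΔS_mix = −R(n_A ln x_A + n_B ln x_B) = −8.314 × (4.12 ln 0.472 + 4.6 ln 0.528) = 50.1 J/K.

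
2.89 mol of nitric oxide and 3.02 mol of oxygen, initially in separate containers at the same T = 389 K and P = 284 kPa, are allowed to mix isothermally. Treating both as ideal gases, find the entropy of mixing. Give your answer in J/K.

ΔS_mix = 34 J/K

Mole fractions: x_A = 2.89/5.91 = 0.489, x_B = 0.511.
ΔS_mix = −R(n_A ln x_A + n_B ln x_B) = −8.314 × (2.89 ln 0.489 + 3.02 ln 0.511) = 34 J/K.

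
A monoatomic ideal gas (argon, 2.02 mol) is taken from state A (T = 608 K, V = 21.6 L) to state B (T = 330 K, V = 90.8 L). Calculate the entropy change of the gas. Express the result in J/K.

Entropy is a state function: ΔS = nC_V ln(T₂/T₁) + nR ln(V₂/V₁), with C_V = 3R/2 = 12.47 J mol⁻¹ K⁻¹ for a monoatomic ideal gas.
ΔS = 2.02 × [12.47 × ln(330/608) + 8.314 × ln(90.8/21.6)] = 8.72 J/K.

ΔS = 8.72 J/K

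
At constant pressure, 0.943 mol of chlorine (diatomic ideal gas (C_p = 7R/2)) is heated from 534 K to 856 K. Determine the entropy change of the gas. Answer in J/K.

ΔS = 12.9 J/K

At constant pressure, ΔS = nC_p ln(T₂/T₁) with C_p = 7R/2 = 29.1 J mol⁻¹ K⁻¹.
ΔS = 0.943 × 29.1 × ln(856/534) = 12.9 J/K.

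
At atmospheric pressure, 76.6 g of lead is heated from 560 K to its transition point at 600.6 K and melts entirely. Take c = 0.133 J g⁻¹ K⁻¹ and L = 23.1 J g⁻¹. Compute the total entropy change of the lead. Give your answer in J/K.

Warming step: ΔS₁ = m c ln(T_tr/T_i) = 76.6 × 0.133 × ln(600.6/560) = 0.7131 J/K.
Phase change: ΔS₂ = +mL/T_tr = 76.6 × 23.1 / 600.6 = 2.946 J/K.
ΔS_total = (0.7131) + (2.946) = 3.66 J/K.

ΔS = 3.66 J/K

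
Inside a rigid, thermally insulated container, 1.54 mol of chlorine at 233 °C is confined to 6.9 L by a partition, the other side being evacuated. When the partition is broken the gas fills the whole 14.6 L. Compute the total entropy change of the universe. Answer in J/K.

ΔS_universe = 9.6 J/K

For an ideal gas in free expansion Q = 0 and W = 0, so T is unchanged.
Entropy is a state function; using a reversible isothermal path, ΔS_gas = nR ln(V₂/V₁) = 1.54 × 8.314 × ln(14.6/6.9) = 9.6 J/K.
The insulated surroundings exchange no heat, so ΔS_surr = 0 and ΔS_universe = ΔS_gas.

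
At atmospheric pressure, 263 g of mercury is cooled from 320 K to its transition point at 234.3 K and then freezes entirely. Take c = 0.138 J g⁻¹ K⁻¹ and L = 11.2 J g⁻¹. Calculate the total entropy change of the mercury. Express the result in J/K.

Cooling step: ΔS₁ = m c ln(T_tr/T_i) = 263 × 0.138 × ln(234.3/320) = -11.31 J/K.
Phase change: ΔS₂ = −mL/T_tr = −263 × 11.2 / 234.3 = -12.57 J/K.
ΔS_total = (-11.31) + (-12.57) = -23.9 J/K.

ΔS = -23.9 J/K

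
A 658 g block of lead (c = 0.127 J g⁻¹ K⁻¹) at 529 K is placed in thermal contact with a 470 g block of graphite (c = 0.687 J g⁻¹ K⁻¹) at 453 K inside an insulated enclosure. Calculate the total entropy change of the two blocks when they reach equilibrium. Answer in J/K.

Energy balance: T_f = (m₁c₁T₁ + m₂c₂T₂)/(m₁c₁ + m₂c₂) = 468.63 K.
ΔS₁ = m₁c₁ ln(T_f/T₁) = 83.566 × ln(468.63/529) = -10.127 J/K.
ΔS₂ = m₂c₂ ln(T_f/T₂) = 322.89 × ln(468.63/453) = 10.95 J/K.
ΔS_total = -10.127 + 10.95 = 0.823 J/K.

ΔS_total = 0.823 J/K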